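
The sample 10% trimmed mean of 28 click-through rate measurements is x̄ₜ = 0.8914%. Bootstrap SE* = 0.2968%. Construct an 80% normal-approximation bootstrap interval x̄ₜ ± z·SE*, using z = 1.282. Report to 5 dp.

(0.51090, 1.27190)

Margin = 1.282 × 0.2968 = 0.380498
Interval: 0.8914 ± 0.380498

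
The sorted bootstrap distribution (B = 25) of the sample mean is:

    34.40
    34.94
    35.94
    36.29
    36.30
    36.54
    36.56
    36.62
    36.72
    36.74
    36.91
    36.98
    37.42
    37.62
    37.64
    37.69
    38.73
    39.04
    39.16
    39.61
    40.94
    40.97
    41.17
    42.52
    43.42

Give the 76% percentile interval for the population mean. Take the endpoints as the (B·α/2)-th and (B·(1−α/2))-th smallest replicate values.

α = 0.24; lower rank = 25 × 0.120 = 3; upper rank = 25 × 0.880 = 22.
The 3rd smallest replicate is 35.94; the 22nd is 40.97.

(35.94, 40.97)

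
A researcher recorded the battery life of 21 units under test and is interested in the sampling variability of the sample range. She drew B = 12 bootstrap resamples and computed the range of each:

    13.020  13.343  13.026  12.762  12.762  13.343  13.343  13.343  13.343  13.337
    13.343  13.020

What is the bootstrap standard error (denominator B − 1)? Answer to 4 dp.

Bootstrap SE is the standard deviation of the 12 replicate ranges.
Mean of replicates: (13.020 + 13.343 + 13.026 + 12.762 + 12.762 + 13.343 + 13.343 + 13.343 + 13.343 + 13.337 + 13.343 + 13.020) / 12 = 157.98500 / 12 = 13.16542
Sum of squared deviations: (−0.14542)² + (+0.17758)² + (−0.13942)² + (−0.40342)² + (−0.40342)² + (+0.17758)² + (+0.17758)² + (+0.17758)² + (+0.17758)² + (+0.17158)² + (+0.17758)² + (−0.14542)² = 0.60587
Variance = 0.60587 / 11 = 0.05508
SE* = √0.05508

SE* = 0.2347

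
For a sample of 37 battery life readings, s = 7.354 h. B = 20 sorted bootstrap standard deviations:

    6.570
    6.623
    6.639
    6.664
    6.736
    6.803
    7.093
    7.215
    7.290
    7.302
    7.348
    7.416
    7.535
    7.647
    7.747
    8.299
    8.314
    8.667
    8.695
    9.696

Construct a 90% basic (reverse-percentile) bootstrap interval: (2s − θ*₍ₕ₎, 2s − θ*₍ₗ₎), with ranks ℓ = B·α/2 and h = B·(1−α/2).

(6.013, 8.138)

Percentile endpoints at ranks 1 and 19: θ*₍1₎ = 6.570, θ*₍19₎ = 8.695.
Basic interval reflects these around s:
  lower = 2 × 7.354 − 8.695 = 6.013
  upper = 2 × 7.354 − 6.570 = 8.138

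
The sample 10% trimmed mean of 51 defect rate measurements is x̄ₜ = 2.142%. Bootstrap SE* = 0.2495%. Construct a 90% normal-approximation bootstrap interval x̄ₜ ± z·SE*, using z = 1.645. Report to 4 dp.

Margin = 1.645 × 0.2495 = 0.41043
Interval: 2.142 ± 0.41043

(1.7316, 2.5524)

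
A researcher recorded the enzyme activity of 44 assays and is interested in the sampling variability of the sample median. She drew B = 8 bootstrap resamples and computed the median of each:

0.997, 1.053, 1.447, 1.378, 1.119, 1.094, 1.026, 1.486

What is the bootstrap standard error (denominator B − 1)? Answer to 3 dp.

SE* = 0.202

Bootstrap SE is the standard deviation of the 8 replicate medians.
Mean of replicates: (0.997 + 1.053 + 1.447 + 1.378 + 1.119 + 1.094 + 1.026 + 1.486) / 8 = 9.6000 / 8 = 1.2000
Sum of squared deviations: (−0.2030)² + (−0.1470)² + (+0.2470)² + (+0.1780)² + (−0.0810)² + (−0.1060)² + (−0.1740)² + (+0.2860)² = 0.2854
Variance = 0.2854 / 7 = 0.0408
SE* = √0.0408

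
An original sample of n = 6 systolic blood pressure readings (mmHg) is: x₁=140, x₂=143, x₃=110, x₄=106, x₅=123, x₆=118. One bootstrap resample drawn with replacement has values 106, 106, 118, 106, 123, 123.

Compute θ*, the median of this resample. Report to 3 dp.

Sorted: 106, 106, 106, 118, 123, 123
Median = average of the two middle values = 112.000

θ* = 112.000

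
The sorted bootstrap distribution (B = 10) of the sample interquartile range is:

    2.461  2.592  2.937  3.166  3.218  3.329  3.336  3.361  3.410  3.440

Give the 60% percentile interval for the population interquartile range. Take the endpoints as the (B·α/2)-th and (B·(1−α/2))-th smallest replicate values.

(2.592, 3.361)

α = 0.40; lower rank = 10 × 0.200 = 2; upper rank = 10 × 0.800 = 8.
The 2nd smallest replicate is 2.592; the 8th is 3.361.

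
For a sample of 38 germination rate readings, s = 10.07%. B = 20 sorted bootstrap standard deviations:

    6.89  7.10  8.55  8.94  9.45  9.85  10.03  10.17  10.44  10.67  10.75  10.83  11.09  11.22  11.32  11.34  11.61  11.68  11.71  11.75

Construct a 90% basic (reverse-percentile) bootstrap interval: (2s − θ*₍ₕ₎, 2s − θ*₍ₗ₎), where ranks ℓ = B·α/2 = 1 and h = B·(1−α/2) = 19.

Percentile endpoints at ranks 1 and 19: θ*₍1₎ = 6.89, θ*₍19₎ = 11.71.
Basic interval reflects these around s:
  lower = 2 × 10.07 − 11.71 = 8.43
  upper = 2 × 10.07 − 6.89 = 13.25

(8.43, 13.25)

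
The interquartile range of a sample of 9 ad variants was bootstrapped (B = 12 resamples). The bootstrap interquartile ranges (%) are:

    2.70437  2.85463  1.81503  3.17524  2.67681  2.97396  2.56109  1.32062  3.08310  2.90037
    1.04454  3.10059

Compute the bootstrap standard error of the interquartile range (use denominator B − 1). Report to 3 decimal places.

SE* = 0.721

Bootstrap SE is the standard deviation of the 12 replicate interquartile ranges.
Mean of replicates: (2.70437 + 2.85463 + 1.81503 + 3.17524 + 2.67681 + 2.97396 + 2.56109 + 1.32062 + 3.08310 + 2.90037 + 1.04454 + 3.10059) / 12 = 30.210350 / 12 = 2.517529
Sum of squared deviations: (+0.186841)² + (+0.337101)² + (−0.702499)² + (+0.657711)² + (+0.159281)² + (+0.456431)² + (+0.043561)² + (−1.196909)² + (+0.565571)² + (+0.382841)² + (−1.472989)² + (+0.583061)² = 5.718918
Variance = 5.718918 / 11 = 0.519902
SE* = √0.519902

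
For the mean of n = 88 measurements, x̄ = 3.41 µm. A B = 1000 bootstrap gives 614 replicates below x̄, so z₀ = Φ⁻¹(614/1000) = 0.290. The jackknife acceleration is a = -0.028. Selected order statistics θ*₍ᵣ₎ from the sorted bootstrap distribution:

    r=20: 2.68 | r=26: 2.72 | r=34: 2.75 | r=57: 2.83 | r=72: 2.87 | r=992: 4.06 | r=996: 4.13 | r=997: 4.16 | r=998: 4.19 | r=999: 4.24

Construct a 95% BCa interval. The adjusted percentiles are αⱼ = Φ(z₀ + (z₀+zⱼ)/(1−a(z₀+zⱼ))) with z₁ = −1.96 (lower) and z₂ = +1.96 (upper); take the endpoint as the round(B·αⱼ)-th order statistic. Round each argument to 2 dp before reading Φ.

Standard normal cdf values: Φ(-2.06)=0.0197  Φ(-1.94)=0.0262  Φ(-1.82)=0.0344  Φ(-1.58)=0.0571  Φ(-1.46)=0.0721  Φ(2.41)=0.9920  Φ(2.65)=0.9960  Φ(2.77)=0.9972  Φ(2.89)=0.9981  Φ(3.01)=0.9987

Lower: z₀ + z₁ = 0.290 + (-1.960) = -1.670; 1 − a(z₀+z₁) = 1 − (-0.028)(-1.670) = 0.9532; argument = 0.290 + (-1.670)/0.9532 = -1.4619 → -1.46.
α₁ = Φ(-1.46) = 0.0721; rank = round(1000 × 0.0721) = 72; θ*₍72₎ = 2.87.
Upper: z₀ + z₂ = 2.250; 1 − a(z₀+z₂) = 1.0630; argument = 2.4067 → 2.41; α₂ = 0.9920; rank = 992; θ*₍992₎ = 4.06.

(2.87, 4.06)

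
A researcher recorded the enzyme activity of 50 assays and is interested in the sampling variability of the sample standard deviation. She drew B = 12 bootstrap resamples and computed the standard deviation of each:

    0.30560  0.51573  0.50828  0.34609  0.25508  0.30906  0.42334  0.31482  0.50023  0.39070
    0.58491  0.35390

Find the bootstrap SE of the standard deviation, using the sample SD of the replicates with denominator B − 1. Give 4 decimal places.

Bootstrap SE is the standard deviation of the 12 replicate standard deviations.
Mean of replicates: (0.30560 + 0.51573 + 0.50828 + 0.34609 + 0.25508 + 0.30906 + 0.42334 + 0.31482 + 0.50023 + 0.39070 + 0.58491 + 0.35390) / 12 = 4.807740 / 12 = 0.400645
Sum of squared deviations: (−0.095045)² + (+0.115085)² + (+0.107635)² + (−0.054555)² + (−0.145565)² + (−0.091585)² + (+0.022695)² + (−0.085825)² + (+0.099585)² + (−0.009945)² + (+0.184265)² + (−0.046745)² = 0.120452
Variance = 0.120452 / 11 = 0.010950
SE* = √0.010950

SE* = 0.1046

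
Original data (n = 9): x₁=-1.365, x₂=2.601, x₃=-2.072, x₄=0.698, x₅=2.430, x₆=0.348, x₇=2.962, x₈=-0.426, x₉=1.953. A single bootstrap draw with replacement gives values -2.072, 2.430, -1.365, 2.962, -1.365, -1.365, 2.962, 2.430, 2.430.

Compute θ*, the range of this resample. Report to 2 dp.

θ* = 5.03

Range = 2.962 − -2.072 = 5.03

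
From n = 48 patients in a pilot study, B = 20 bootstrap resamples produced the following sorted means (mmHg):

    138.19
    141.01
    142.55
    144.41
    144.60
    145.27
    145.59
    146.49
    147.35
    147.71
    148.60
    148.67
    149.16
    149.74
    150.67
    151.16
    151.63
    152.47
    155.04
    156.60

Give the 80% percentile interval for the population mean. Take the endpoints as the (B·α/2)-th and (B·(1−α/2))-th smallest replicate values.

α = 0.20; lower rank = 20 × 0.100 = 2; upper rank = 20 × 0.900 = 18.
The 2nd smallest replicate is 141.01; the 18th is 152.47.

(141.01, 152.47)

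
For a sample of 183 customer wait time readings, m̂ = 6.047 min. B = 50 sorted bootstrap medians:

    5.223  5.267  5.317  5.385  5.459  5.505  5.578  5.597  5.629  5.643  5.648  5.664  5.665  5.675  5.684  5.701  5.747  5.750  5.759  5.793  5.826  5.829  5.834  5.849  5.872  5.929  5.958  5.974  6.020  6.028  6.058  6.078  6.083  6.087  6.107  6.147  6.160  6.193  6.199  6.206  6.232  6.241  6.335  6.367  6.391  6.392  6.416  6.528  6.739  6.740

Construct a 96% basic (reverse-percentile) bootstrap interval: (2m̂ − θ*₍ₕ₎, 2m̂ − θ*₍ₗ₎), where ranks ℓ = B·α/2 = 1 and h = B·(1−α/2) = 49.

(5.355, 6.871)

Percentile endpoints at ranks 1 and 49: θ*₍1₎ = 5.223, θ*₍49₎ = 6.739.
Basic interval reflects these around m̂:
  lower = 2 × 6.047 − 6.739 = 5.355
  upper = 2 × 6.047 − 5.223 = 6.871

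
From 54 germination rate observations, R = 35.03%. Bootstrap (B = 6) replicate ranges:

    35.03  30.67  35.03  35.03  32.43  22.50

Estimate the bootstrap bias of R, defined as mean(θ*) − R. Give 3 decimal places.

bias = −3.248

mean(θ*) = (35.03 + 30.67 + 35.03 + 35.03 + 32.43 + 22.50) / 6 = 31.7817
bias = 31.7817 − 35.03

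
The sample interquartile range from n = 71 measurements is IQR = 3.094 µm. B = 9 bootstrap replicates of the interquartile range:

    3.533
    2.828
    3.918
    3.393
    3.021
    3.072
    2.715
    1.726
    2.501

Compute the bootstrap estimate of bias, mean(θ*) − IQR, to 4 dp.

mean(θ*) = (3.533 + 2.828 + 3.918 + 3.393 + 3.021 + 3.072 + 2.715 + 1.726 + 2.501) / 9 = 2.96744
bias = 2.96744 − 3.094

bias = −0.1266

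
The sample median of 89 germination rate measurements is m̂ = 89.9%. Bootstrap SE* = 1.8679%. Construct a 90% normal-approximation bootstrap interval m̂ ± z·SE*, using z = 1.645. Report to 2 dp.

(86.83, 92.97)

Margin = 1.645 × 1.8679 = 3.073
Interval: 89.9 ± 3.073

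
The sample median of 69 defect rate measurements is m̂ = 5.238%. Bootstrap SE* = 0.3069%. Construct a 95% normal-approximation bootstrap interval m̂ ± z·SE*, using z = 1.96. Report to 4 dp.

Margin = 1.96 × 0.3069 = 0.60152
Interval: 5.238 ± 0.60152

(4.6365, 5.8395)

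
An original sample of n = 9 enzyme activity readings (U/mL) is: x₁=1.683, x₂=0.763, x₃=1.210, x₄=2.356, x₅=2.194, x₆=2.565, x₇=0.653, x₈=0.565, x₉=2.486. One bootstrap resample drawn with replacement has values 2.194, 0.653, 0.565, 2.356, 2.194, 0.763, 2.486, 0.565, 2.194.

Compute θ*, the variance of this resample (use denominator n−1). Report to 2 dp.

Mean = 1.5522; sum of squared deviations = 6.1343
s² = 6.1343 / 8 = 0.7668

θ* = 0.77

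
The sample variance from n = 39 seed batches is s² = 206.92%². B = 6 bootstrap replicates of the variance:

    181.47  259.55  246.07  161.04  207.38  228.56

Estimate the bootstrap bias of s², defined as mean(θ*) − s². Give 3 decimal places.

mean(θ*) = (181.47 + 259.55 + 246.07 + 161.04 + 207.38 + 228.56) / 6 = 214.0117
bias = 214.0117 − 206.92

bias = +7.092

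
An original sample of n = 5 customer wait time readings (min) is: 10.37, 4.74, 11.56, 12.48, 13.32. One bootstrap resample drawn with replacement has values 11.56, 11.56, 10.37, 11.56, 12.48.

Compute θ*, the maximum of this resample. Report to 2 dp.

Maximum = 12.48

θ* = 12.48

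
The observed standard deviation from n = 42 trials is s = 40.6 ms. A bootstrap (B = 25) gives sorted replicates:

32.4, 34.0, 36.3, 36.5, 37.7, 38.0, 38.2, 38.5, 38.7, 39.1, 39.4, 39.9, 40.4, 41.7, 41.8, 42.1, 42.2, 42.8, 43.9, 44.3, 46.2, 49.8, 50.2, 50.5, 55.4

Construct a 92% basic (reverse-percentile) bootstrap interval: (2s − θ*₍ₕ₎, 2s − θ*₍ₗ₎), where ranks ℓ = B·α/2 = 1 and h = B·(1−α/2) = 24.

(30.7, 48.8)

Percentile endpoints at ranks 1 and 24: θ*₍1₎ = 32.4, θ*₍24₎ = 50.5.
Basic interval reflects these around s:
  lower = 2 × 40.6 − 50.5 = 30.7
  upper = 2 × 40.6 − 32.4 = 48.8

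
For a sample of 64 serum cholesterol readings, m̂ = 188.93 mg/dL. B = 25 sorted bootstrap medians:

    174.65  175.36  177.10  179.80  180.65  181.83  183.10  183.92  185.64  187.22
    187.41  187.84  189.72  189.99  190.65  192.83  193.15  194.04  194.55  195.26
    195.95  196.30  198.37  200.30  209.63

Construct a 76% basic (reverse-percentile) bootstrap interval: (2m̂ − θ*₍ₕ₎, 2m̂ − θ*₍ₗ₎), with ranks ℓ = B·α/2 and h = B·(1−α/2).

(181.56, 200.76)

Percentile endpoints at ranks 3 and 22: θ*₍3₎ = 177.10, θ*₍22₎ = 196.30.
Basic interval reflects these around m̂:
  lower = 2 × 188.93 − 196.30 = 181.56
  upper = 2 × 188.93 − 177.10 = 200.76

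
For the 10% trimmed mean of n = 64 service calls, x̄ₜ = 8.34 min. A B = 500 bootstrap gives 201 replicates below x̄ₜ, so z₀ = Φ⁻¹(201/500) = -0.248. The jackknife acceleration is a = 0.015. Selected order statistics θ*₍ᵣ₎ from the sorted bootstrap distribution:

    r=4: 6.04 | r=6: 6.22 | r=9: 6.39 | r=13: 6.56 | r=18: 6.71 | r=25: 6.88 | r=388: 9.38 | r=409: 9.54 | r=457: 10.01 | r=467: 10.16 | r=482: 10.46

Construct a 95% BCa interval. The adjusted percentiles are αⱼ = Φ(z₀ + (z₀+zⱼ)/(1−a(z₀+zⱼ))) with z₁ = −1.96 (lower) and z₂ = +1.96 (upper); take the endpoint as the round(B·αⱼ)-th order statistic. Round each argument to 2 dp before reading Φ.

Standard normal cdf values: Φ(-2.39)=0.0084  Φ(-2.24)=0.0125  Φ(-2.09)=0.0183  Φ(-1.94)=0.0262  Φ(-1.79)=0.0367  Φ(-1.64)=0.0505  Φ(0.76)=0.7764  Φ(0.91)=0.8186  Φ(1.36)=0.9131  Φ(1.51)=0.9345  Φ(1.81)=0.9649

(6.04, 10.16)

Lower: z₀ + z₁ = -0.248 + (-1.960) = -2.208; 1 − a(z₀+z₁) = 1 − (0.015)(-2.208) = 1.0331; argument = -0.248 + (-2.208)/1.0331 = -2.3852 → -2.39.
α₁ = Φ(-2.39) = 0.0084; rank = round(500 × 0.0084) = 4; θ*₍4₎ = 6.04.
Upper: z₀ + z₂ = 1.712; 1 − a(z₀+z₂) = 0.9743; argument = 1.5091 → 1.51; α₂ = 0.9345; rank = 467; θ*₍467₎ = 10.16.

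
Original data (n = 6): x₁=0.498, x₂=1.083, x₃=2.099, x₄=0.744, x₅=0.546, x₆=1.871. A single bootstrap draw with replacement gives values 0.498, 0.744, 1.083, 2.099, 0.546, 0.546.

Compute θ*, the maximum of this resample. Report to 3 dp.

θ* = 2.099

Maximum = 2.099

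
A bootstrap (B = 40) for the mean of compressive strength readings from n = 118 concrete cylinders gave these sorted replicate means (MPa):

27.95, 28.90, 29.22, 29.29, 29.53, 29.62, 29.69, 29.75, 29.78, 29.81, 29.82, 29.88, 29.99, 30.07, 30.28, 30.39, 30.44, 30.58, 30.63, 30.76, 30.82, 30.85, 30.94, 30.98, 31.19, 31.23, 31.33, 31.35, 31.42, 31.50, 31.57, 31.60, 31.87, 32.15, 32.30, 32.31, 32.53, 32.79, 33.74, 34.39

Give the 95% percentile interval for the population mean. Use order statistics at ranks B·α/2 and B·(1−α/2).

(27.95, 33.74)

α = 0.05; lower rank = 40 × 0.025 = 1; upper rank = 40 × 0.975 = 39.
The 1st smallest replicate is 27.95; the 39th is 33.74.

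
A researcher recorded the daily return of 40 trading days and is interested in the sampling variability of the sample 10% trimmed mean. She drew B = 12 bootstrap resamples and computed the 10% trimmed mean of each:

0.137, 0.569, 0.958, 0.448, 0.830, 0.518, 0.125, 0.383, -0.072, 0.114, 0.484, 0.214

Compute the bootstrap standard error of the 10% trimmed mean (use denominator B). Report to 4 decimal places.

SE* = 0.2932

Bootstrap SE is the standard deviation of the 12 replicate 10% trimmed means.
Mean of replicates: (0.137 + 0.569 + 0.958 + 0.448 + 0.830 + 0.518 + 0.125 + 0.383 + (-0.072) + 0.114 + 0.484 + 0.214) / 12 = 4.70800 / 12 = 0.39233
Sum of squared deviations: (−0.25533)² + (+0.17667)² + (+0.56567)² + (+0.05567)² + (+0.43767)² + (+0.12567)² + (−0.26733)² + (−0.00933)² + (−0.46433)² + (−0.27833)² + (+0.09167)² + (−0.17833)² = 1.03166
Variance = 1.03166 / 12 = 0.08597
SE* = √0.08597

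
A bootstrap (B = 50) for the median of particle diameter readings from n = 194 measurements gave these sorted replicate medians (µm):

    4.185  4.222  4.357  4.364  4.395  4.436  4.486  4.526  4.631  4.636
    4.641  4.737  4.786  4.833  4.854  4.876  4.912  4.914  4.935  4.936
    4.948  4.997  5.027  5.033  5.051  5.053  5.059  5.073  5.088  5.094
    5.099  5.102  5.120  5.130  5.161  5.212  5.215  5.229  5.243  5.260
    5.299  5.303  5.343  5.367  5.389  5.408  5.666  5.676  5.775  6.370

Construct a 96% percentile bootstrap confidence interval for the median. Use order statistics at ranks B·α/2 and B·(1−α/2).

α = 0.04; lower rank = 50 × 0.020 = 1; upper rank = 50 × 0.980 = 49.
The 1st smallest replicate is 4.185; the 49th is 5.775.

(4.185, 5.775)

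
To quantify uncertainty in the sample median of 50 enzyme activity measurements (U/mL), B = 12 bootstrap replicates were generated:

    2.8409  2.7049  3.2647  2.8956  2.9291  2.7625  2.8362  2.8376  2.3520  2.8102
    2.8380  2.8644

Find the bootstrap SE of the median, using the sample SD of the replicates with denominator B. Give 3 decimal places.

SE* = 0.194

Bootstrap SE is the standard deviation of the 12 replicate medians.
Mean of replicates: (2.8409 + 2.7049 + 3.2647 + 2.8956 + 2.9291 + 2.7625 + 2.8362 + 2.8376 + 2.3520 + 2.8102 + 2.8380 + 2.8644) / 12 = 33.93610 / 12 = 2.82801
Sum of squared deviations: (+0.01289)² + (−0.12311)² + (+0.43669)² + (+0.06759)² + (+0.10109)² + (−0.06551)² + (+0.00819)² + (+0.00959)² + (−0.47601)² + (−0.01781)² + (+0.00999)² + (+0.03639)² = 0.45359
Variance = 0.45359 / 12 = 0.03780
SE* = √0.03780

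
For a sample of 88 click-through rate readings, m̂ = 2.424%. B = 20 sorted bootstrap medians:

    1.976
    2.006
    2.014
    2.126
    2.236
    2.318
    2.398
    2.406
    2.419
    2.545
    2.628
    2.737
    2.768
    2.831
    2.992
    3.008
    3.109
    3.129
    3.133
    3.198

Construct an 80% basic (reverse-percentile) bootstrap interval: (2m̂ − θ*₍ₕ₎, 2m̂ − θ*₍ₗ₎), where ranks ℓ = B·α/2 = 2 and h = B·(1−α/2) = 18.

(1.719, 2.842)

Percentile endpoints at ranks 2 and 18: θ*₍2₎ = 2.006, θ*₍18₎ = 3.129.
Basic interval reflects these around m̂:
  lower = 2 × 2.424 − 3.129 = 1.719
  upper = 2 × 2.424 − 2.006 = 2.842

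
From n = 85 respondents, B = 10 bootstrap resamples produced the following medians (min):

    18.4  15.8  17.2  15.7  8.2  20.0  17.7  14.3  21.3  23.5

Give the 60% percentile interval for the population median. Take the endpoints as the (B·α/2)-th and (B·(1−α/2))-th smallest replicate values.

Sorted replicates: 8.2, 14.3, 15.7, 15.8, 17.2, 17.7, 18.4, 20.0, 21.3, 23.5
α = 0.40; lower rank = 10 × 0.200 = 2; upper rank = 10 × 0.800 = 8.
The 2nd smallest replicate is 14.3; the 8th is 20.0.

(14.3, 20.0)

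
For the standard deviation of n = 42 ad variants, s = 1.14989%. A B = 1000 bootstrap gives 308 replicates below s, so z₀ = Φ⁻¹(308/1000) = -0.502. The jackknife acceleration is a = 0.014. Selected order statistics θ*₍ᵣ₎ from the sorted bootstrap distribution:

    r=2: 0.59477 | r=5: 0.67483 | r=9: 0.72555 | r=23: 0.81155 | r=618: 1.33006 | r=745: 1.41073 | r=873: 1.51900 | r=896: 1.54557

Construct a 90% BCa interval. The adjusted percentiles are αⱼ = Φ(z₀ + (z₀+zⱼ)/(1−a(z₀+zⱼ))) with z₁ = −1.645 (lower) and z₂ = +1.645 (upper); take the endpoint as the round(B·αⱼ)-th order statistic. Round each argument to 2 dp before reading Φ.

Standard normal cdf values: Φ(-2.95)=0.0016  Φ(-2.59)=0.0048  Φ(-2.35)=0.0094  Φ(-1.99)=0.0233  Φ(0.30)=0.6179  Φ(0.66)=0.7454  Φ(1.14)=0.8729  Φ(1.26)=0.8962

(0.67483, 1.41073)

Lower: z₀ + z₁ = -0.502 + (-1.645) = -2.147; 1 − a(z₀+z₁) = 1 − (0.014)(-2.147) = 1.0301; argument = -0.502 + (-2.147)/1.0301 = -2.5863 → -2.59.
α₁ = Φ(-2.59) = 0.0048; rank = round(1000 × 0.0048) = 5; θ*₍5₎ = 0.67483.
Upper: z₀ + z₂ = 1.143; 1 − a(z₀+z₂) = 0.9840; argument = 0.6596 → 0.66; α₂ = 0.7454; rank = 745; θ*₍745₎ = 1.41073.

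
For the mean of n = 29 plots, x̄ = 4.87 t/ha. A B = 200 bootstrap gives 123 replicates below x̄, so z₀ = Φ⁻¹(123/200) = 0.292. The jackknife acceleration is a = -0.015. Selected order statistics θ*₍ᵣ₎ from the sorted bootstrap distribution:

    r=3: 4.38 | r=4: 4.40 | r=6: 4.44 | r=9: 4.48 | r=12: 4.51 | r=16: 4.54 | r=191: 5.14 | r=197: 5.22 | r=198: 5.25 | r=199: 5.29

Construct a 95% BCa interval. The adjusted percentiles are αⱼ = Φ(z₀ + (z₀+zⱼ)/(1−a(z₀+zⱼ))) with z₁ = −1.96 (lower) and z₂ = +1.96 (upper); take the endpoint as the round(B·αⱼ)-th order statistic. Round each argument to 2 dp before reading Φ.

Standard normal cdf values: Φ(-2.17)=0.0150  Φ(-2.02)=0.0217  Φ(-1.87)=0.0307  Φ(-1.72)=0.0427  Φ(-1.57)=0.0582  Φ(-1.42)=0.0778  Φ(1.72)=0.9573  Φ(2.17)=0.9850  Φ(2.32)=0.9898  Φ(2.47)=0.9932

(4.54, 5.29)

Lower: z₀ + z₁ = 0.292 + (-1.960) = -1.668; 1 − a(z₀+z₁) = 1 − (-0.015)(-1.668) = 0.9750; argument = 0.292 + (-1.668)/0.9750 = -1.4188 → -1.42.
α₁ = Φ(-1.42) = 0.0778; rank = round(200 × 0.0778) = 16; θ*₍16₎ = 4.54.
Upper: z₀ + z₂ = 2.252; 1 − a(z₀+z₂) = 1.0338; argument = 2.4704 → 2.47; α₂ = 0.9932; rank = 199; θ*₍199₎ = 5.29.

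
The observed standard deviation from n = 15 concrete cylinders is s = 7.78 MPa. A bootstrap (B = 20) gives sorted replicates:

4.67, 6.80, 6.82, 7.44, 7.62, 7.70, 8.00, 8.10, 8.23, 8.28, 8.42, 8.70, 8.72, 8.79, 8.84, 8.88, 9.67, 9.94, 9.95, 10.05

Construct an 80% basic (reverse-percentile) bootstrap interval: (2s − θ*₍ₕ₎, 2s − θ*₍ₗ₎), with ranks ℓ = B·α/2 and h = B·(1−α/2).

Percentile endpoints at ranks 2 and 18: θ*₍2₎ = 6.80, θ*₍18₎ = 9.94.
Basic interval reflects these around s:
  lower = 2 × 7.78 − 9.94 = 5.62
  upper = 2 × 7.78 − 6.80 = 8.76

(5.62, 8.76)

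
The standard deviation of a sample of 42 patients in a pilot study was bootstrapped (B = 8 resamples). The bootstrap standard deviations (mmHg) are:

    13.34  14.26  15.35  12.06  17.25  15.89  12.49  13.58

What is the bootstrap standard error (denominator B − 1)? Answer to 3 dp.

SE* = 1.775

Bootstrap SE is the standard deviation of the 8 replicate standard deviations.
Mean of replicates: (13.34 + 14.26 + 15.35 + 12.06 + 17.25 + 15.89 + 12.49 + 13.58) / 8 = 114.2200 / 8 = 14.2775
Sum of squared deviations: (−0.9375)² + (−0.0175)² + (+1.0725)² + (−2.2175)² + (+2.9725)² + (+1.6125)² + (−1.7875)² + (−0.6975)² = 22.0643
Variance = 22.0643 / 7 = 3.1520
SE* = √3.1520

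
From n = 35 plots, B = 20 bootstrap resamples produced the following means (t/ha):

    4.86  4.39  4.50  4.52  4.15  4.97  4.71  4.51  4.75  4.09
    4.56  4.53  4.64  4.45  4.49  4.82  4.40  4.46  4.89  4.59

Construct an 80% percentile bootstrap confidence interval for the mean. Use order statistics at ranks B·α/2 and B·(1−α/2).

Sorted replicates: 4.09, 4.15, 4.39, 4.40, 4.45, 4.46, 4.49, 4.50, 4.51, 4.52, 4.53, 4.56, 4.59, 4.64, 4.71, 4.75, 4.82, 4.86, 4.89, 4.97
α = 0.20; lower rank = 20 × 0.100 = 2; upper rank = 20 × 0.900 = 18.
The 2nd smallest replicate is 4.15; the 18th is 4.86.

(4.15, 4.86)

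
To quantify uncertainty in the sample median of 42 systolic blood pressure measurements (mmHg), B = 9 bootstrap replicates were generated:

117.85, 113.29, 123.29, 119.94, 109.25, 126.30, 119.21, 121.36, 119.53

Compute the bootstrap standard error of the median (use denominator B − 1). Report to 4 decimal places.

SE* = 5.0911

Bootstrap SE is the standard deviation of the 9 replicate medians.
Mean of replicates: (117.85 + 113.29 + 123.29 + 119.94 + 109.25 + 126.30 + 119.21 + 121.36 + 119.53) / 9 = 1070.02000 / 9 = 118.89111
Sum of squared deviations: (−1.04111)² + (−5.60111)² + (+4.39889)² + (+1.04889)² + (−9.64111)² + (+7.40889)² + (+0.31889)² + (+2.46889)² + (+0.63889)² = 207.35469
Variance = 207.35469 / 8 = 25.91934
SE* = √25.91934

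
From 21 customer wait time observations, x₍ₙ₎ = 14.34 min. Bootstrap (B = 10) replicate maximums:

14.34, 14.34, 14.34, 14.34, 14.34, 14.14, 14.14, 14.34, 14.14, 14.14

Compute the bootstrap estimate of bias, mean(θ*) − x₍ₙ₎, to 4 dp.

bias = −0.0800

mean(θ*) = (14.34 + 14.34 + 14.34 + 14.34 + 14.34 + 14.14 + 14.14 + 14.34 + 14.14 + 14.14) / 10 = 14.26000
bias = 14.26000 − 14.34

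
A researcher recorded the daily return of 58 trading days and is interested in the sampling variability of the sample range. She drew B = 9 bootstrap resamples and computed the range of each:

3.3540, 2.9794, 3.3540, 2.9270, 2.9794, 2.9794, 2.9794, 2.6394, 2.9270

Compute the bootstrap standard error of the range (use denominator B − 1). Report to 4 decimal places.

SE* = 0.2212

Bootstrap SE is the standard deviation of the 9 replicate ranges.
Mean of replicates: (3.3540 + 2.9794 + 3.3540 + 2.9270 + 2.9794 + 2.9794 + 2.9794 + 2.6394 + 2.9270) / 9 = 27.11900 / 9 = 3.01322
Sum of squared deviations: (+0.34078)² + (−0.03382)² + (+0.34078)² + (−0.08622)² + (−0.03382)² + (−0.03382)² + (−0.03382)² + (−0.37382)² + (−0.08622)² = 0.39145
Variance = 0.39145 / 8 = 0.04893
SE* = √0.04893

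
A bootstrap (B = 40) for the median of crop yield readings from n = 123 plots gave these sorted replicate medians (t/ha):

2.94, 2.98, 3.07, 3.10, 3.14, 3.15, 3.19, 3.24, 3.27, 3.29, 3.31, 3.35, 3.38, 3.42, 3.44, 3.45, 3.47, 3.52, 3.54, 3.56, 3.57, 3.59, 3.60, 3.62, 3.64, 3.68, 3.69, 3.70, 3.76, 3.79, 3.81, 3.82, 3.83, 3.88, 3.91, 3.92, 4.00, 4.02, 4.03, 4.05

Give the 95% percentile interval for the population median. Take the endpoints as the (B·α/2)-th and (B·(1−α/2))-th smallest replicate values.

α = 0.05; lower rank = 40 × 0.025 = 1; upper rank = 40 × 0.975 = 39.
The 1st smallest replicate is 2.94; the 39th is 4.03.

(2.94, 4.03)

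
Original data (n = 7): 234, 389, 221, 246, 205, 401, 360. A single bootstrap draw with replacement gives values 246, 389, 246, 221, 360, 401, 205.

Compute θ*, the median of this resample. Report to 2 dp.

θ* = 246.00

Sorted: 205, 221, 246, 246, 360, 389, 401
Median = middle value = 246.00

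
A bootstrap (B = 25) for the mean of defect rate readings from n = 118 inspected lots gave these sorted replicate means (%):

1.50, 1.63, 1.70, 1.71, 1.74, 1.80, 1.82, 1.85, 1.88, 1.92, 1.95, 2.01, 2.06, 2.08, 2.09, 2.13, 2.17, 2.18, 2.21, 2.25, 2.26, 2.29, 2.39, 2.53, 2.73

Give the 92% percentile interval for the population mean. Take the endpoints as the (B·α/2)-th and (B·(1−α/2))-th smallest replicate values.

α = 0.08; lower rank = 25 × 0.040 = 1; upper rank = 25 × 0.960 = 24.
The 1st smallest replicate is 1.50; the 24th is 2.53.

(1.50, 2.53)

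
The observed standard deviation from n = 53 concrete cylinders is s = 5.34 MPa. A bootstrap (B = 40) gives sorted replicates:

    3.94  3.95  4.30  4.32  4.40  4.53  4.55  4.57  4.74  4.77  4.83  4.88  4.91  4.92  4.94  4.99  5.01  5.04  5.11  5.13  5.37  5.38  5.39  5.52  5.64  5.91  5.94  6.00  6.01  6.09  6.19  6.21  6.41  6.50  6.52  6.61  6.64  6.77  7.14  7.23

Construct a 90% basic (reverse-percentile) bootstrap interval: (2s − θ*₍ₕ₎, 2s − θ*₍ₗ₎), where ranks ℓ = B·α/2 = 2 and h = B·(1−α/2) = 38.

(3.91, 6.73)

Percentile endpoints at ranks 2 and 38: θ*₍2₎ = 3.95, θ*₍38₎ = 6.77.
Basic interval reflects these around s:
  lower = 2 × 5.34 − 6.77 = 3.91
  upper = 2 × 5.34 − 3.95 = 6.73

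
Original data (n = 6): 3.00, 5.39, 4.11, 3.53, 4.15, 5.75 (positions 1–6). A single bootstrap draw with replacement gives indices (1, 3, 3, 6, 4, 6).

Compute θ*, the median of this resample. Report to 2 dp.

Resample values: 3.00, 4.11, 4.11, 5.75, 3.53, 5.75.
Sorted: 3.00, 3.53, 4.11, 4.11, 5.75, 5.75
Median = average of the two middle values = 4.11

θ* = 4.11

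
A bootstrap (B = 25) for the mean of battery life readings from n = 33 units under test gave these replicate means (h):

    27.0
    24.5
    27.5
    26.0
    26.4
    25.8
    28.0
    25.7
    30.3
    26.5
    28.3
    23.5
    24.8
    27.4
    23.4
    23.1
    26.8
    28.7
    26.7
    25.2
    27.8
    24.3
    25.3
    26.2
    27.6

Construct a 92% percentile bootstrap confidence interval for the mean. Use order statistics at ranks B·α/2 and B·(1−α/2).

Sorted replicates: 23.1, 23.4, 23.5, 24.3, 24.5, 24.8, 25.2, 25.3, 25.7, 25.8, 26.0, 26.2, 26.4, 26.5, 26.7, 26.8, 27.0, 27.4, 27.5, 27.6, 27.8, 28.0, 28.3, 28.7, 30.3
α = 0.08; lower rank = 25 × 0.040 = 1; upper rank = 25 × 0.960 = 24.
The 1st smallest replicate is 23.1; the 24th is 28.7.

(23.1, 28.7)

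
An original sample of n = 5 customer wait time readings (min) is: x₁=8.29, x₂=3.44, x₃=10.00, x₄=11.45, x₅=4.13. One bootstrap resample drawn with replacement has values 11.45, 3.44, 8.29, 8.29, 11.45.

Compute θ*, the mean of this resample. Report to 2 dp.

Mean = (11.45 + 3.44 + 8.29 + 8.29 + 11.45) / 5 = 42.920 / 5 = 8.58

θ* = 8.58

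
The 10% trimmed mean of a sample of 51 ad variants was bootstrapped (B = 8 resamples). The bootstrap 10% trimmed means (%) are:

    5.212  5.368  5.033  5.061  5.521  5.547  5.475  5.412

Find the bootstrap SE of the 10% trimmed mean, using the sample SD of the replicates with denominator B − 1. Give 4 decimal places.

Bootstrap SE is the standard deviation of the 8 replicate 10% trimmed means.
Mean of replicates: (5.212 + 5.368 + 5.033 + 5.061 + 5.521 + 5.547 + 5.475 + 5.412) / 8 = 42.62900 / 8 = 5.32862
Sum of squared deviations: (−0.11662)² + (+0.03938)² + (−0.29562)² + (−0.26762)² + (+0.19238)² + (+0.21837)² + (+0.14637)² + (+0.08338)² = 0.28724
Variance = 0.28724 / 7 = 0.04103
SE* = √0.04103

SE* = 0.2026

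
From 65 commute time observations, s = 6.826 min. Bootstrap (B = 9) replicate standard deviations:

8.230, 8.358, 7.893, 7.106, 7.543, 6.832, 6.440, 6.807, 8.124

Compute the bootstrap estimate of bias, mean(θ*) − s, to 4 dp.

bias = +0.6554

mean(θ*) = (8.230 + 8.358 + 7.893 + 7.106 + 7.543 + 6.832 + 6.440 + 6.807 + 8.124) / 9 = 7.48144
bias = 7.48144 − 6.826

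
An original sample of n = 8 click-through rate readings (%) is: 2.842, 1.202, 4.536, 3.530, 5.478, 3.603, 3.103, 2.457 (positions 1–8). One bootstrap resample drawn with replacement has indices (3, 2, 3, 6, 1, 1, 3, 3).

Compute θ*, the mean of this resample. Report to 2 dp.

θ* = 3.58

Resample values: 4.536, 1.202, 4.536, 3.603, 2.842, 2.842, 4.536, 4.536.
Mean = (4.536 + 1.202 + 4.536 + 3.603 + 2.842 + 2.842 + 4.536 + 4.536) / 8 = 28.6330 / 8 = 3.58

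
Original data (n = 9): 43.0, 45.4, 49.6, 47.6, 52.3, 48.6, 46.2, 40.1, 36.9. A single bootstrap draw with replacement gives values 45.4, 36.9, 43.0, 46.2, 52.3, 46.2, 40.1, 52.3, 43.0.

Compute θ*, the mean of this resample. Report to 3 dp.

θ* = 45.044

Mean = (45.4 + 36.9 + 43.0 + 46.2 + 52.3 + 46.2 + 40.1 + 52.3 + 43.0) / 9 = 405.40 / 9 = 45.044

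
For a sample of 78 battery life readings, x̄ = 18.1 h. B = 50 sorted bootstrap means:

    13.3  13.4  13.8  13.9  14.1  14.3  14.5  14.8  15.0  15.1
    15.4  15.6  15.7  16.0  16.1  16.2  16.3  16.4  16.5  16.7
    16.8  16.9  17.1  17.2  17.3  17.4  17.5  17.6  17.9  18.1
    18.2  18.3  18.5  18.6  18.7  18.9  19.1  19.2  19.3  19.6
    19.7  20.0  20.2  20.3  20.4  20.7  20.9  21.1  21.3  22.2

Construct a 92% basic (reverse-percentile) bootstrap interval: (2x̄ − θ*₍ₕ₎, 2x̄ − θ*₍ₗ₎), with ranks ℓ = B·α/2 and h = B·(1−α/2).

Percentile endpoints at ranks 2 and 48: θ*₍2₎ = 13.4, θ*₍48₎ = 21.1.
Basic interval reflects these around x̄:
  lower = 2 × 18.1 − 21.1 = 15.1
  upper = 2 × 18.1 − 13.4 = 22.8

(15.1, 22.8)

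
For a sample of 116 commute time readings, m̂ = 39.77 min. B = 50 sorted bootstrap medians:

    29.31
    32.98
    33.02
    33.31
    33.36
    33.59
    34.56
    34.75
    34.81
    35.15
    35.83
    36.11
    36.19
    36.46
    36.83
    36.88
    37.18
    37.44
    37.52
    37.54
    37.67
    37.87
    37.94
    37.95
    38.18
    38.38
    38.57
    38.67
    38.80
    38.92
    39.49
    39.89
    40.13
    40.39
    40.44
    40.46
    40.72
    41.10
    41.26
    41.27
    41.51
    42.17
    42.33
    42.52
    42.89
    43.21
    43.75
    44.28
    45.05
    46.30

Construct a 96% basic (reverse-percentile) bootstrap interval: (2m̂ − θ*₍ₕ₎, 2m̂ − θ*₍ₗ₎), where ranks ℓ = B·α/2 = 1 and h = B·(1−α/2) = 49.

Percentile endpoints at ranks 1 and 49: θ*₍1₎ = 29.31, θ*₍49₎ = 45.05.
Basic interval reflects these around m̂:
  lower = 2 × 39.77 − 45.05 = 34.49
  upper = 2 × 39.77 − 29.31 = 50.23

(34.49, 50.23)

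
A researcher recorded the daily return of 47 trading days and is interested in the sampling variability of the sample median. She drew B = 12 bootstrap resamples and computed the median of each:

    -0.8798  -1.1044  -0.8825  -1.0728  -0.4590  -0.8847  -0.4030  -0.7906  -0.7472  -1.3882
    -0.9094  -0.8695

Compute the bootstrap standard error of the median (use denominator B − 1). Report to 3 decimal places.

Bootstrap SE is the standard deviation of the 12 replicate medians.
Mean of replicates: ((-0.8798) + (-1.1044) + (-0.8825) + (-1.0728) + (-0.4590) + (-0.8847) + (-0.4030) + (-0.7906) + (-0.7472) + (-1.3882) + (-0.9094) + (-0.8695)) / 12 = -10.39110 / 12 = -0.86592
Sum of squared deviations: (−0.01388)² + (−0.23848)² + (−0.01658)² + (−0.20688)² + (+0.40692)² + (−0.01878)² + (+0.46292)² + (+0.07532)² + (+0.11872)² + (−0.52228)² + (−0.04348)² + (−0.00358)² = 0.77482
Variance = 0.77482 / 11 = 0.07044
SE* = √0.07044

SE* = 0.265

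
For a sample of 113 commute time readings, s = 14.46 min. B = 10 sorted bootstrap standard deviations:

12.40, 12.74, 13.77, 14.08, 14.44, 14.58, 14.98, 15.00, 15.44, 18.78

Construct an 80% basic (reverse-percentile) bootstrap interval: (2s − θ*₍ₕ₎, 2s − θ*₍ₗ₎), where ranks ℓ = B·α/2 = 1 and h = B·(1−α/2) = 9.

Percentile endpoints at ranks 1 and 9: θ*₍1₎ = 12.40, θ*₍9₎ = 15.44.
Basic interval reflects these around s:
  lower = 2 × 14.46 − 15.44 = 13.48
  upper = 2 × 14.46 − 12.40 = 16.52

(13.48, 16.52)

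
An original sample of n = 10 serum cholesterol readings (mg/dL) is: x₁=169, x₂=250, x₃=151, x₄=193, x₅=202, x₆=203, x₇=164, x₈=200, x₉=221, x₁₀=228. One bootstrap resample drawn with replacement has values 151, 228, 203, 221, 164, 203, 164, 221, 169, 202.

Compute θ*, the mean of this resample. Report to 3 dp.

Mean = (151 + 228 + 203 + 221 + 164 + 203 + 164 + 221 + 169 + 202) / 10 = 1926.0 / 10 = 192.600

θ* = 192.600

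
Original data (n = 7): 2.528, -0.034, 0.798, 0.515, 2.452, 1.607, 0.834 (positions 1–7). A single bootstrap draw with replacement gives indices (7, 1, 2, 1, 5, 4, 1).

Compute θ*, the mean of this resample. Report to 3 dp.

θ* = 1.622

Resample values: 0.834, 2.528, -0.034, 2.528, 2.452, 0.515, 2.528.
Mean = (0.834 + 2.528 + (-0.034) + 2.528 + 2.452 + 0.515 + 2.528) / 7 = 11.3510 / 7 = 1.622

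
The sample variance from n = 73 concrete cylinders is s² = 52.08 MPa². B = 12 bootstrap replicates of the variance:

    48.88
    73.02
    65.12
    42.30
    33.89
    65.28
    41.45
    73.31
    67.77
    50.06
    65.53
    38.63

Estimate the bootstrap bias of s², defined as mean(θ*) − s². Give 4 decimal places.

mean(θ*) = (48.88 + 73.02 + 65.12 + 42.30 + 33.89 + 65.28 + 41.45 + 73.31 + 67.77 + 50.06 + 65.53 + 38.63) / 12 = 55.43667
bias = 55.43667 − 52.08

bias = +3.3567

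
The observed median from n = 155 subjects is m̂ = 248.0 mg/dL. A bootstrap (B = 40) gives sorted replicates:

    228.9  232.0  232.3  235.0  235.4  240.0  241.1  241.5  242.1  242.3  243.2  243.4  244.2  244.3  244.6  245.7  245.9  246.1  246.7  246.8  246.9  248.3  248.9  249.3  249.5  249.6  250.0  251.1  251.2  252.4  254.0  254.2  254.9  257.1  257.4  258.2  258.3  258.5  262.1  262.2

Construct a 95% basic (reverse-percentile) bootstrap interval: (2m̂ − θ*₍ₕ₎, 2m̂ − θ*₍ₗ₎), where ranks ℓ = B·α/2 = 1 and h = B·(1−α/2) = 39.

Percentile endpoints at ranks 1 and 39: θ*₍1₎ = 228.9, θ*₍39₎ = 262.1.
Basic interval reflects these around m̂:
  lower = 2 × 248.0 − 262.1 = 233.9
  upper = 2 × 248.0 − 228.9 = 267.1

(233.9, 267.1)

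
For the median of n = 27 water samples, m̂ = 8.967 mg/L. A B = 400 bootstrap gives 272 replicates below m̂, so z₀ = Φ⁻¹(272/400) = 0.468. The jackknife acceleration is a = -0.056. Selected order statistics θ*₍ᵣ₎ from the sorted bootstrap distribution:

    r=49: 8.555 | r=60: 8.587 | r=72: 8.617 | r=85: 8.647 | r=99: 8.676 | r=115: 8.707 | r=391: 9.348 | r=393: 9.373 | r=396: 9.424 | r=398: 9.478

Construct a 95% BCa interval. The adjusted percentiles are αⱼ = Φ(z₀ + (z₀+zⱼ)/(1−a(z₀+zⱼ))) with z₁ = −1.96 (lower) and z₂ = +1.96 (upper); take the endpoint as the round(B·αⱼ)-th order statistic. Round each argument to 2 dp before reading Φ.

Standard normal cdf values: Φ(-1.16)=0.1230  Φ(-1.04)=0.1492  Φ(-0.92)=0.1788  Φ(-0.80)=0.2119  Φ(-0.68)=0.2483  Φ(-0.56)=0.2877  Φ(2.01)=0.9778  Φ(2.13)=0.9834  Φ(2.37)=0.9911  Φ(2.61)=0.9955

Lower: z₀ + z₁ = 0.468 + (-1.960) = -1.492; 1 − a(z₀+z₁) = 1 − (-0.056)(-1.492) = 0.9164; argument = 0.468 + (-1.492)/0.9164 = -1.1600 → -1.16.
α₁ = Φ(-1.16) = 0.1230; rank = round(400 × 0.1230) = 49; θ*₍49₎ = 8.555.
Upper: z₀ + z₂ = 2.428; 1 − a(z₀+z₂) = 1.1360; argument = 2.6054 → 2.61; α₂ = 0.9955; rank = 398; θ*₍398₎ = 9.478.

(8.555, 9.478)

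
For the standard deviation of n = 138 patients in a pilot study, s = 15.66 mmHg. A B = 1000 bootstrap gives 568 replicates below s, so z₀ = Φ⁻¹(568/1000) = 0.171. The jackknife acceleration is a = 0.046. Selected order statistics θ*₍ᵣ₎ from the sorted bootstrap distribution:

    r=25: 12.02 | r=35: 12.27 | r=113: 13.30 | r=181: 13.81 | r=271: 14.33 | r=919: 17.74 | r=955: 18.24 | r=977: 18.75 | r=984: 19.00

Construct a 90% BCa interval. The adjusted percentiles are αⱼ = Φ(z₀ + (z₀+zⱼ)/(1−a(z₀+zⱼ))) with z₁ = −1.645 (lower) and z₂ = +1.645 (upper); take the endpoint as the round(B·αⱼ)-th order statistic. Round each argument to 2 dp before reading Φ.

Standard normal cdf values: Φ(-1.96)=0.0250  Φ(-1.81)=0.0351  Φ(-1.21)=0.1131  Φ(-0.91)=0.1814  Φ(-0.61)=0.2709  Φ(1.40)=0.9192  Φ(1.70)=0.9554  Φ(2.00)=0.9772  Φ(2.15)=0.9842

Lower: z₀ + z₁ = 0.171 + (-1.645) = -1.474; 1 − a(z₀+z₁) = 1 − (0.046)(-1.474) = 1.0678; argument = 0.171 + (-1.474)/1.0678 = -1.2094 → -1.21.
α₁ = Φ(-1.21) = 0.1131; rank = round(1000 × 0.1131) = 113; θ*₍113₎ = 13.30.
Upper: z₀ + z₂ = 1.816; 1 − a(z₀+z₂) = 0.9165; argument = 2.1525 → 2.15; α₂ = 0.9842; rank = 984; θ*₍984₎ = 19.00.

(13.30, 19.00)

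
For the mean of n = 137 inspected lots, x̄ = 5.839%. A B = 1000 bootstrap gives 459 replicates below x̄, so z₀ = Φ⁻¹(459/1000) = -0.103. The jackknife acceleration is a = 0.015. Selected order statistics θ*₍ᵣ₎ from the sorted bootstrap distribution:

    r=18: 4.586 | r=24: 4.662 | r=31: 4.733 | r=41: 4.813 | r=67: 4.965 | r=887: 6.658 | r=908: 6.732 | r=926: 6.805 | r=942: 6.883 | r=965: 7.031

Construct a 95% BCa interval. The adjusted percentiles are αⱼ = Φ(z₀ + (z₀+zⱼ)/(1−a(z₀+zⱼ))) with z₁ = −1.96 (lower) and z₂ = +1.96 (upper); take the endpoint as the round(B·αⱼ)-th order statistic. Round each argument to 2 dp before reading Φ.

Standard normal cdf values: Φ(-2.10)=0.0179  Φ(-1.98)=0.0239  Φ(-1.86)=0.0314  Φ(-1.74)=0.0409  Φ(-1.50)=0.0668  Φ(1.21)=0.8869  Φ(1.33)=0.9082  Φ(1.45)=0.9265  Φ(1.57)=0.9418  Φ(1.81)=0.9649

(4.586, 7.031)

Lower: z₀ + z₁ = -0.103 + (-1.960) = -2.063; 1 − a(z₀+z₁) = 1 − (0.015)(-2.063) = 1.0309; argument = -0.103 + (-2.063)/1.0309 = -2.1041 → -2.10.
α₁ = Φ(-2.10) = 0.0179; rank = round(1000 × 0.0179) = 18; θ*₍18₎ = 4.586.
Upper: z₀ + z₂ = 1.857; 1 − a(z₀+z₂) = 0.9721; argument = 1.8072 → 1.81; α₂ = 0.9649; rank = 965; θ*₍965₎ = 7.031.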